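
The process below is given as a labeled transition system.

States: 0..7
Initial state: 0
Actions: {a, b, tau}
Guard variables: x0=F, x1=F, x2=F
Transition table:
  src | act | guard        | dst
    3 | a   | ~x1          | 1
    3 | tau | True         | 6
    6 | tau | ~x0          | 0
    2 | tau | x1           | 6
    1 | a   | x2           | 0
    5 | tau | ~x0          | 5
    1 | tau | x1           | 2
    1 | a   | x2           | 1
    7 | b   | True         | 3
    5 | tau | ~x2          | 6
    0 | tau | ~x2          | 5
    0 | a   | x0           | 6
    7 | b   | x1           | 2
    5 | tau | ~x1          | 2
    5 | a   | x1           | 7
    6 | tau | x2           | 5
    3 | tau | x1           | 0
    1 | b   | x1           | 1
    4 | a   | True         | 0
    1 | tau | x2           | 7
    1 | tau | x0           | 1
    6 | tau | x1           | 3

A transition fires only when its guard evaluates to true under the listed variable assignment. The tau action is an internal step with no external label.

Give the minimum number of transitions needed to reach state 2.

Breadth-first toward 2:
  L0 = {0}
  L1 = {5}
  L2 = {2,6}
2 enters at depth 2; path tau·tau

Answer: 2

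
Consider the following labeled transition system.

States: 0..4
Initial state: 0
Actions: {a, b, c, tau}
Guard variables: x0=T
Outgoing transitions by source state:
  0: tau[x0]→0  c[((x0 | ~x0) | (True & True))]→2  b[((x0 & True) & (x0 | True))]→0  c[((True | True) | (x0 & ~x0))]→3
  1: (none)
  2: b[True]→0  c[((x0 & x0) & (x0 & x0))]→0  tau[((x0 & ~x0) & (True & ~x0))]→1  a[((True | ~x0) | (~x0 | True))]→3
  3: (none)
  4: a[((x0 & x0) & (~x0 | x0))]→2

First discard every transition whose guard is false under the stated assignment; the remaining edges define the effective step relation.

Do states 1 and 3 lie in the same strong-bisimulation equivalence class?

Compute ~ classes (split until stable):
  π0 = {{0,1,2,3,4}}
  π1 = {{0},{1,3},{2},{4}}
Fixed point at round 2; 4 class(es).
1∈{1,3}, 3∈{1,3}

Answer: BISIMILAR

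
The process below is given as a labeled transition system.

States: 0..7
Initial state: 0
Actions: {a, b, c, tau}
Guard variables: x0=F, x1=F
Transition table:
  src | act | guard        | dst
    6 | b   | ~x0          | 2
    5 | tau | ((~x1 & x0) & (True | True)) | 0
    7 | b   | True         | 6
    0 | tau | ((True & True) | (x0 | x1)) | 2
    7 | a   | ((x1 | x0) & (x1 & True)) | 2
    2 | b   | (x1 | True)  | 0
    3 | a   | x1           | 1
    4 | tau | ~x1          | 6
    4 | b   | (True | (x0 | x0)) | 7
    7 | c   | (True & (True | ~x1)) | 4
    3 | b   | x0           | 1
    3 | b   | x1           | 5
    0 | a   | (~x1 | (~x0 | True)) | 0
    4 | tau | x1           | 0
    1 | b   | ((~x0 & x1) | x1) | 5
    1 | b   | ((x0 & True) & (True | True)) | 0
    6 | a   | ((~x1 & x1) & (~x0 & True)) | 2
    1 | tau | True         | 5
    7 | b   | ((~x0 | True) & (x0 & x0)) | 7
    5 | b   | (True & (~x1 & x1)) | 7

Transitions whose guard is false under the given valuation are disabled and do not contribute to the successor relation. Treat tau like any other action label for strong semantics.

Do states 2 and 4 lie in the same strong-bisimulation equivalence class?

Refine partition for ~:
  P[0] = {{0,1,2,3,4,5,6,7}}
  P[1] = {{0},{1},{2,6},{3,5},{4},{7}}
  P[2] = {{0},{1},{2},{3,5},{4},{6},{7}}
stable after 3 split(s): 7 block(s)
[2]={2}  [4]={4}

Answer: NOT BISIMILAR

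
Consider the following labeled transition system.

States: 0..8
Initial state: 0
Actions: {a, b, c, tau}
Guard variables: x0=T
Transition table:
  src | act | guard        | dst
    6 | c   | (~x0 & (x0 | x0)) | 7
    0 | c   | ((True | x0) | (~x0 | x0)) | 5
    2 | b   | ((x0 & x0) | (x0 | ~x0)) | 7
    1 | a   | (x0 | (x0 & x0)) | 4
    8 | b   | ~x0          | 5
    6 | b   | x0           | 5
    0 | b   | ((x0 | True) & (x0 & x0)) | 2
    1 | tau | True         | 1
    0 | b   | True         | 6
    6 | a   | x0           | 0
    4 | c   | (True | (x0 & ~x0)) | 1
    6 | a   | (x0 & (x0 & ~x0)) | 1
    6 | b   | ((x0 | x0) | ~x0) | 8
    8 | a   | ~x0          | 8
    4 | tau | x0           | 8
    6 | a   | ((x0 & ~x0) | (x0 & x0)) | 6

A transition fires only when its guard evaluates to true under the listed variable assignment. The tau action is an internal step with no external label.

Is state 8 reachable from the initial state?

Answer: REACHABLE

Analysis:
Guard filter leaves 12 enabled edge(s).
depth 0: {0}
depth 1: {2,5,6}  cumulative {0,2,5,6}
depth 2: {7,8}  cumulative {0,2,5,6,7,8}
Reach set: {0,2,5,6,7,8}
trace reaching 8: b·b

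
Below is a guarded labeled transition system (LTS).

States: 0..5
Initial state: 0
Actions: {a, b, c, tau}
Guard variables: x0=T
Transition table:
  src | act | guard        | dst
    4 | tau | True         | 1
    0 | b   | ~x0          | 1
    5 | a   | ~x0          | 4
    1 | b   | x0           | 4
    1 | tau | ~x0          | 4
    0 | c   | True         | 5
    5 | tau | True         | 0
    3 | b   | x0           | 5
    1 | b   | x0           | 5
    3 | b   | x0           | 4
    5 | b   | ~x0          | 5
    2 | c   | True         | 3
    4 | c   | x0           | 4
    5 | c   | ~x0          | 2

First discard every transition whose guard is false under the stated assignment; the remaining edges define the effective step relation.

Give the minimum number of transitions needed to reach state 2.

Answer: UNREACHABLE

Working:
Breadth-first toward 2:
  depth 0: {0}
  depth 1: {5}
2 never appears.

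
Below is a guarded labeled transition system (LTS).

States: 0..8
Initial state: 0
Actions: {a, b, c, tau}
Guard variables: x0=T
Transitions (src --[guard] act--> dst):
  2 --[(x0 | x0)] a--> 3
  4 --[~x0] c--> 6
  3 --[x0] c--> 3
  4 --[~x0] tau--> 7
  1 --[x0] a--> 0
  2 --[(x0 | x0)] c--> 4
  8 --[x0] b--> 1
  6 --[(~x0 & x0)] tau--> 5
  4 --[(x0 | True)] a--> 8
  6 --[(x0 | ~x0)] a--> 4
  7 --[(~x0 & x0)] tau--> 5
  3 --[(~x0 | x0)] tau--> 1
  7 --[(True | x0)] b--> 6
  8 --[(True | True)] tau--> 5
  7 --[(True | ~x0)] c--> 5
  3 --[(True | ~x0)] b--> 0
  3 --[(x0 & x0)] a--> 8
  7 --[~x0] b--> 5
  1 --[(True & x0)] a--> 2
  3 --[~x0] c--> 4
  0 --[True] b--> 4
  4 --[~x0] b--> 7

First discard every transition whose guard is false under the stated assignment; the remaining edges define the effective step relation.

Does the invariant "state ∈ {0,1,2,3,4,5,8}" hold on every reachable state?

Allowed set {0,1,2,3,4,5,8}
R = {0,1,2,3,4,5,8}
  0: ✓
  1: ✓
  2: ✓
  3: ✓
  4: ✓
  5: ✓
  8: ✓

Answer: INVARIANT HOLDS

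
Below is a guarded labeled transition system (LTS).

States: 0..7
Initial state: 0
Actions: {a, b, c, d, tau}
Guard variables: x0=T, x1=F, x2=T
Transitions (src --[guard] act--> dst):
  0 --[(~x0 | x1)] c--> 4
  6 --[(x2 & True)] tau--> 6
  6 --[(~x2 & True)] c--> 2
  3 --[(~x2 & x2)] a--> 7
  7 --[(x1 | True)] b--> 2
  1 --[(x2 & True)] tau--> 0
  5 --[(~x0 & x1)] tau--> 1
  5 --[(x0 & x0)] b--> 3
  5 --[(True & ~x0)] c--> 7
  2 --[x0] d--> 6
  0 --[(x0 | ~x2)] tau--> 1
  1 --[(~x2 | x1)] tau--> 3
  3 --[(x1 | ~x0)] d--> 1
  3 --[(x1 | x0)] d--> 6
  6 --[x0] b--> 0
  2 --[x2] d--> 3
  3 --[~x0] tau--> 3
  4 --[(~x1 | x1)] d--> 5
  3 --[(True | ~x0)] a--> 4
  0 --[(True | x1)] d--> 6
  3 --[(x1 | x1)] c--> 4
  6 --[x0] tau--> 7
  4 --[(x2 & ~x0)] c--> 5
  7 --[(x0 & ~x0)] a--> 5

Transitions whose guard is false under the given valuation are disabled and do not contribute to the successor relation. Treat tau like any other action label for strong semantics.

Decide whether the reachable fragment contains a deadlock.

Answer: DEADLOCK-FREE

Trace:
R = {0,1,2,3,4,5,6,7}
  0: d→6  tau→1  [deg 2]
  1: tau→0  [deg 1]
  2: d→3  d→6  [deg 2]
  3: a→4  d→6  [deg 2]
  4: d→5  [deg 1]
  5: b→3  [deg 1]
  6: b→0  tau→6  tau→7  [deg 3]
  7: b→2  [deg 1]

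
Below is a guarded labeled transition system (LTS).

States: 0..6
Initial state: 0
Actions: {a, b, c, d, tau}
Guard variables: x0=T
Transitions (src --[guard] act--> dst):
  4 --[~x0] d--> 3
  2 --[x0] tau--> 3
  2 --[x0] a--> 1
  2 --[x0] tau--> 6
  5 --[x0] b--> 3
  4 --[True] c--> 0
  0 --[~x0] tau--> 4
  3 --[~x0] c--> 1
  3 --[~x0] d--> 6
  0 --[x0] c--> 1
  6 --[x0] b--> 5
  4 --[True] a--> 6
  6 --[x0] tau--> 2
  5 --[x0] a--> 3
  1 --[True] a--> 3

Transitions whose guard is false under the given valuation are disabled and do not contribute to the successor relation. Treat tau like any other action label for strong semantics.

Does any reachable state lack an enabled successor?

Reach set: {0,1,3}
  0: c→1  [deg 1]
  1: a→3  [deg 1]
  3: ∅  [deadlock]
trace reaching 3: c·a

Answer: DEADLOCK at state 3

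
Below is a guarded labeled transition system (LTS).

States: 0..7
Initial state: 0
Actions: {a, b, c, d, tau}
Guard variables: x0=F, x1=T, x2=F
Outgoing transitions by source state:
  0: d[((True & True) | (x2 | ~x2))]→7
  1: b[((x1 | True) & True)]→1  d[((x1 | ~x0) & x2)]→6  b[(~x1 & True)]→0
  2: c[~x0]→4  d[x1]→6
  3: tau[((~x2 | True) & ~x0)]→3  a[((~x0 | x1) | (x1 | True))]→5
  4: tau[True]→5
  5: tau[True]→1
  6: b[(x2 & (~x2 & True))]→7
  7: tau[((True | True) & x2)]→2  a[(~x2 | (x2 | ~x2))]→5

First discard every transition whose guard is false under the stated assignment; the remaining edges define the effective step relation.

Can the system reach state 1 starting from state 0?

Answer: REACHABLE

Analysis:
9 transition(s) survive guard evaluation.
depth 0: {0}
depth 1: {7}  total {0,7}
depth 2: {5}  total {0,5,7}
depth 3: {1}  total {0,1,5,7}
Reach set: {0,1,5,7}
witness 1: d·a·tau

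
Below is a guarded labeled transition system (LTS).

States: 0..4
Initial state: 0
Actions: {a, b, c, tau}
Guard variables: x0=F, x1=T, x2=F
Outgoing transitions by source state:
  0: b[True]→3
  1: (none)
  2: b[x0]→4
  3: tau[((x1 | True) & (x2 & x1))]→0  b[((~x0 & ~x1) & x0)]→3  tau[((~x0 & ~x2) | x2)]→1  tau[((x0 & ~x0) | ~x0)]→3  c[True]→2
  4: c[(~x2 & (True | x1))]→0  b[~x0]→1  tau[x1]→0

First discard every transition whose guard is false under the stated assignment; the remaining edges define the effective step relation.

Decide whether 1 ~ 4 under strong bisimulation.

Answer: NOT BISIMILAR

Analysis:
Refine partition for ~:
  P[0] = {{0,1,2,3,4}}
  P[1] = {{0},{1,2},{3},{4}}
stable after 2 split(s): 4 block(s)
1∈{1,2}, 4∈{4}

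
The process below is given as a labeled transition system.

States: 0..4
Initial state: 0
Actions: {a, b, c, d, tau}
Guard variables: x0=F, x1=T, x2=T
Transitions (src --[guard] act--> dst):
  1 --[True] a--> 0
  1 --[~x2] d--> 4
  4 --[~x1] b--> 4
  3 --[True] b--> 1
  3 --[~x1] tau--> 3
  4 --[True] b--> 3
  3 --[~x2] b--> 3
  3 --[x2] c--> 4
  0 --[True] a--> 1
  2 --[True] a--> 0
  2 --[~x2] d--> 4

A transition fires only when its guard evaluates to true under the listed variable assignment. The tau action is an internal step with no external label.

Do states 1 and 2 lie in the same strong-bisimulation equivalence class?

Compute ~ classes (split until stable):
  P[0] = {{0,1,2,3,4}}
  P[1] = {{0,1,2},{3},{4}}
Fixed point at round 2; 3 class(es).
class of 1: {0,1,2}; class of 2: {0,1,2}

Answer: BISIMILAR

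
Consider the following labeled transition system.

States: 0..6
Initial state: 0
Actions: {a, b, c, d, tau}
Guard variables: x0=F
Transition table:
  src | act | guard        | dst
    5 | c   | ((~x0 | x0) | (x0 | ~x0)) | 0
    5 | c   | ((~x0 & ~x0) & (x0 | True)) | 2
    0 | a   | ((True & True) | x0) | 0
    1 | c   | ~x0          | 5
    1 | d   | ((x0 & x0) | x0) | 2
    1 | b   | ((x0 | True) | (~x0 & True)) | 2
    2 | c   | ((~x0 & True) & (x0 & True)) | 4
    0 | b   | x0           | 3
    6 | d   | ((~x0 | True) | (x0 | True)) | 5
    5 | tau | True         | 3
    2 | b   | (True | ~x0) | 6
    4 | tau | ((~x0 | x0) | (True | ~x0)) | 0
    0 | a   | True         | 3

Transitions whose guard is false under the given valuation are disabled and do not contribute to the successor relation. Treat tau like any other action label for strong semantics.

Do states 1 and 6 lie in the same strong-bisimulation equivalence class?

Answer: NOT BISIMILAR

Trace:
Refine partition for ~:
  round 0: {{0,1,2,3,4,5,6}}
  round 1: {{0},{1},{2},{3},{4},{5},{6}}
Fixed point at round 2; 7 class(es).
1∈{1}, 6∈{6}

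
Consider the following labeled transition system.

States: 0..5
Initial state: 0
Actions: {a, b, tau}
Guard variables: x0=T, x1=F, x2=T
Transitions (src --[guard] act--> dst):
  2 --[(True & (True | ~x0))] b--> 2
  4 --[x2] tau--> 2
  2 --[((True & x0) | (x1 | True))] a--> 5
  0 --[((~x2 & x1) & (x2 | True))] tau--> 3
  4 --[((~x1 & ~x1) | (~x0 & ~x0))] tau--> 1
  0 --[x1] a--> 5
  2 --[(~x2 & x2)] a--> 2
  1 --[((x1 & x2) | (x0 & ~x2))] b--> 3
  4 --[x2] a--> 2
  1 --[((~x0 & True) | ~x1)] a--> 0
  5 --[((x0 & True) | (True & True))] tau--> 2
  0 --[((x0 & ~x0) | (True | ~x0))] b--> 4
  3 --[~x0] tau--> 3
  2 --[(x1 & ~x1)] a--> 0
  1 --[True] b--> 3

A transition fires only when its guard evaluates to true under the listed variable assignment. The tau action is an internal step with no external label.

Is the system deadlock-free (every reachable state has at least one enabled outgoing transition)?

Reachable = {0,1,2,3,4,5}
  0: b→4  [1 out]
  1: a→0  b→3  [2 out]
  2: a→5  b→2  [2 out]
  3: ∅  [no exit]
  4: a→2  tau→1  tau→2  [3 out]
  5: tau→2  [1 out]
witness 3: b·tau·b

Answer: DEADLOCK at state 3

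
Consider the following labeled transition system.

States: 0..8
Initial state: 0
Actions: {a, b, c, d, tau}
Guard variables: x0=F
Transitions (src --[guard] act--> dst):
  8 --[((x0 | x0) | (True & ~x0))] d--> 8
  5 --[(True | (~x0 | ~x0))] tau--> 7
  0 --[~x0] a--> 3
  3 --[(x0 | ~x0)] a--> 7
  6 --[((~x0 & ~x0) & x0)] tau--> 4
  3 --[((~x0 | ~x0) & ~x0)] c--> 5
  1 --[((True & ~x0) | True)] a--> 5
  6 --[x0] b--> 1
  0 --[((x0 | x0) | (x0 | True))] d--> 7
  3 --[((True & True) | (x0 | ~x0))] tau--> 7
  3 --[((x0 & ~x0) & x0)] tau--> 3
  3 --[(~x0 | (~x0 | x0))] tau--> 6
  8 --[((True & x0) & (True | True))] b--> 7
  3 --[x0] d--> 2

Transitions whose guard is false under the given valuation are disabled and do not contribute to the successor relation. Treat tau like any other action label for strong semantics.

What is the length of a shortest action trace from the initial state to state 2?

Answer: UNREACHABLE

Analysis:
Layered search for 2:
  depth 0: {0}
  depth 1: {3,7}
  depth 2: {5,6}
2 never appears.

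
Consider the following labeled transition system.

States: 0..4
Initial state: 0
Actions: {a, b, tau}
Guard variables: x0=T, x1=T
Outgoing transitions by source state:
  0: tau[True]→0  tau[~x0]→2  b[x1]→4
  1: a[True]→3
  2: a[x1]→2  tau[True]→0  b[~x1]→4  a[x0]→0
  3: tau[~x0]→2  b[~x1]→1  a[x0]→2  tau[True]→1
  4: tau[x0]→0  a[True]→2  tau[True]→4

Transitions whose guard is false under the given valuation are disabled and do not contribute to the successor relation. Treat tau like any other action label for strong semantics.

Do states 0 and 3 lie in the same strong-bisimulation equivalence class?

Answer: NOT BISIMILAR

Trace:
Refine partition for ~:
  round 0: {{0,1,2,3,4}}
  round 1: {{0},{1},{2,3,4}}
  round 2: {{0},{1},{2},{3},{4}}
stable after 3 split(s): 5 block(s)
class of 0: {0}; class of 3: {3}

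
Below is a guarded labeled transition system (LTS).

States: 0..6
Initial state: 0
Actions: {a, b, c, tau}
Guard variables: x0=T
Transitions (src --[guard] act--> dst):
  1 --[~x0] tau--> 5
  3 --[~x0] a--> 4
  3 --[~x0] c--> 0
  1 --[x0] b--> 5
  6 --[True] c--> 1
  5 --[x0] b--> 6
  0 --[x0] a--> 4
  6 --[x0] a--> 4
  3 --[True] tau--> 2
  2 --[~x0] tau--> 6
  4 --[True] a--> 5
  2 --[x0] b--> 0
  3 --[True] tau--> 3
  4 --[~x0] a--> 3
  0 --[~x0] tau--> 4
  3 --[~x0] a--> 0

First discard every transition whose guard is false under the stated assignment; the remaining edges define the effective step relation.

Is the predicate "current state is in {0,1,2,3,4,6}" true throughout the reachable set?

Safe = {0,1,2,3,4,6}
Reachable = {0,1,4,5,6}
  0: ✓
  1: ✓
  4: ✓
  5: VIOLATES
  6: ✓
witness against invariant: a·a → 5

Answer: INVARIANT VIOLATED at state 5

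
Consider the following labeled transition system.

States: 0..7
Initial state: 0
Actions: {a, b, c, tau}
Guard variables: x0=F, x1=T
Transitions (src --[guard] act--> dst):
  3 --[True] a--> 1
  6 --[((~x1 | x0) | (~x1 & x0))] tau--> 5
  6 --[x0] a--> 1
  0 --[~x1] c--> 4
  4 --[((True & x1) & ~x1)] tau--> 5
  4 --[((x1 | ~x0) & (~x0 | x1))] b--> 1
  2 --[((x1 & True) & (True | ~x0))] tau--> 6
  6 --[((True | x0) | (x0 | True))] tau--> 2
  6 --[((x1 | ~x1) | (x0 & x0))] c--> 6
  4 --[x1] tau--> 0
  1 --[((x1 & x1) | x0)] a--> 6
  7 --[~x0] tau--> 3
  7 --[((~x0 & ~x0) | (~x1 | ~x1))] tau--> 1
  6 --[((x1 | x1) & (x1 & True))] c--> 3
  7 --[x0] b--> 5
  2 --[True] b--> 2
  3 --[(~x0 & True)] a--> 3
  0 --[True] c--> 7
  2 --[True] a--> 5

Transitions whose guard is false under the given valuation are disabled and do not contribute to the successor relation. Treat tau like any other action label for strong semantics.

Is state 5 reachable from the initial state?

After dropping false guards: 14 live edges.
depth 0: {0}
depth 1: {7}  now seen {0,7}
depth 2: {1,3}  now seen {0,1,3,7}
depth 3: {6}  now seen {0,1,3,6,7}
depth 4: {2}  now seen {0,1,2,3,6,7}
depth 5: {5}  now seen {0,1,2,3,5,6,7}
R = {0,1,2,3,5,6,7}
Path to 5: c·tau·a·tau·a

Answer: REACHABLE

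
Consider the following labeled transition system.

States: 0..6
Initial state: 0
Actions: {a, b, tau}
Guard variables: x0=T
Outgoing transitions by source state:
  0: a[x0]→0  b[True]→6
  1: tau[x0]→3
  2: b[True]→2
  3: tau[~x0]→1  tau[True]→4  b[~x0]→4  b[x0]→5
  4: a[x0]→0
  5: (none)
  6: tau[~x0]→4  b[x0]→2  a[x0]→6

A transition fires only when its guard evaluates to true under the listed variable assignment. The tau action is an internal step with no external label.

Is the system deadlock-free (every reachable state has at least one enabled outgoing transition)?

R = {0,2,6}
  0: a→0  b→6  [2 out]
  2: b→2  [1 out]
  6: a→6  b→2  [2 out]

Answer: DEADLOCK-FREE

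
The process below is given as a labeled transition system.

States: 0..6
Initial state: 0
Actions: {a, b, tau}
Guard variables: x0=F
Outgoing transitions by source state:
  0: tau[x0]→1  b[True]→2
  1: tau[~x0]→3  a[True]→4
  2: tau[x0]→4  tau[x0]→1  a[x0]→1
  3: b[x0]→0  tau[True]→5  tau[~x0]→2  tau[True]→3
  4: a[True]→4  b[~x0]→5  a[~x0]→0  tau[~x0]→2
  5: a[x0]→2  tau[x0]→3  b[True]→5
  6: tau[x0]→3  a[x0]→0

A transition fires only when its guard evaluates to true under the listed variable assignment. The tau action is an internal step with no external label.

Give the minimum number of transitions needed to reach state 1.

Answer: UNREACHABLE

Trace:
BFS to 1:
  depth 0: {0}
  depth 1: {2}
1 never appears.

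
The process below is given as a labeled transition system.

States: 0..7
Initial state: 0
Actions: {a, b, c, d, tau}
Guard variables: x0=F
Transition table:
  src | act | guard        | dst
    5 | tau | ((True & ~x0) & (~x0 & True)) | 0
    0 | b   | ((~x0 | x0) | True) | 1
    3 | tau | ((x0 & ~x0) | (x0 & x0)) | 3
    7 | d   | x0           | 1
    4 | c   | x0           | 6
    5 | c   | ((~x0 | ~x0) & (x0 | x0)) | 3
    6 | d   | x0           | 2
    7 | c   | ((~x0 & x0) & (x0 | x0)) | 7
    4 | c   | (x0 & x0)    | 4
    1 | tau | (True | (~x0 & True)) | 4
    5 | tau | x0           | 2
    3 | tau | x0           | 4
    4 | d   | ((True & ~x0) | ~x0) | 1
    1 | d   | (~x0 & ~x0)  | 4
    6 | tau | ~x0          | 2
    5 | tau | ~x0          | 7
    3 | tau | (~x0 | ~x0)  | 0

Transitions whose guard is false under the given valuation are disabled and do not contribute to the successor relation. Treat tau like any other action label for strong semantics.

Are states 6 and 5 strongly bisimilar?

Answer: NOT BISIMILAR

Analysis:
Refine partition for ~:
  P[0] = {{0,1,2,3,4,5,6,7}}
  P[1] = {{0},{1},{2,7},{3,5,6},{4}}
  P[2] = {{0},{1},{2,7},{3},{4},{5},{6}}
stable after 3 split(s): 7 block(s)
[6]={6}  [5]={5}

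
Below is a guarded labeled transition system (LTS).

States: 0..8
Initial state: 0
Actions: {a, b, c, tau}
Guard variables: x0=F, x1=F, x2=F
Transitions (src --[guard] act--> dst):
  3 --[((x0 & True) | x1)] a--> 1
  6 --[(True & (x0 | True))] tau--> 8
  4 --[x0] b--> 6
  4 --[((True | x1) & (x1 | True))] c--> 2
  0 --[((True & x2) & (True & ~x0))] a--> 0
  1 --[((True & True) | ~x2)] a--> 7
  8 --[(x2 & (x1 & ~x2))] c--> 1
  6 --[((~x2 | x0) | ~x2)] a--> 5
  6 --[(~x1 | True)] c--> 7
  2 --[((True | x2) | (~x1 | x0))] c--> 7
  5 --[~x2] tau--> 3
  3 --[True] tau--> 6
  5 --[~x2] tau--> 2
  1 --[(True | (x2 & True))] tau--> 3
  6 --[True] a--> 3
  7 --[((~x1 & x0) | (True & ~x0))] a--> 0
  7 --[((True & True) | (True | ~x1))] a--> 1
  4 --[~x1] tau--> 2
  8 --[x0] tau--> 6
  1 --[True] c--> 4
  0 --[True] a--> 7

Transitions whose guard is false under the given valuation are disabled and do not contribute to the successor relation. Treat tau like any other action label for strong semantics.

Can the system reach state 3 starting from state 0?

Guard filter leaves 16 enabled edge(s).
Layer 0: {0}
Layer 1: {7}  now seen {0,7}
Layer 2: {1}  now seen {0,1,7}
Layer 3: {3,4}  now seen {0,1,3,4,7}
Layer 4: {2,6}  now seen {0,1,2,3,4,6,7}
Layer 5: {5,8}  now seen {0,1,2,3,4,5,6,7,8}
Reach set: {0,1,2,3,4,5,6,7,8}
witness 3: a·a·tau

Answer: REACHABLE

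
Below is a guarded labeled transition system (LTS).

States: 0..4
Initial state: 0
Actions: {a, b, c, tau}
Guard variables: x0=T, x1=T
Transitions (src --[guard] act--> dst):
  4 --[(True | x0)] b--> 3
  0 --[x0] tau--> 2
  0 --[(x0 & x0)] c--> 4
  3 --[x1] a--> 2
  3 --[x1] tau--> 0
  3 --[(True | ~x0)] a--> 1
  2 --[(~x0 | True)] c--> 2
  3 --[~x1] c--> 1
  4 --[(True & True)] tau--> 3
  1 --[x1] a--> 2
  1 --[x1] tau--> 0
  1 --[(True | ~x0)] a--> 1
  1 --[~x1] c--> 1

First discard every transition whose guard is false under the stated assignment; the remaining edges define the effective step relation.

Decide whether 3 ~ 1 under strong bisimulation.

Bisimulation quotient by refinement:
  P[0] = {{0,1,2,3,4}}
  P[1] = {{0},{1,3},{2},{4}}
4 equivalence class(es) (converged in 2)
3∈{1,3}, 1∈{1,3}

Answer: BISIMILAR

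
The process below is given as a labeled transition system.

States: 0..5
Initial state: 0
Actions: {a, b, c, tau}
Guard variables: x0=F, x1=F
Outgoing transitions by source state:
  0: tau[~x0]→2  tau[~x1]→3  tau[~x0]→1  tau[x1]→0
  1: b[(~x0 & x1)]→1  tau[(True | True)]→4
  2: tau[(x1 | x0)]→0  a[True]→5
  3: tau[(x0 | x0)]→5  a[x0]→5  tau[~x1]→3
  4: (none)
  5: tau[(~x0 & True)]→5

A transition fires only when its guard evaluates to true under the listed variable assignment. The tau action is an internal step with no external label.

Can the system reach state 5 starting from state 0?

7 transition(s) survive guard evaluation.
L0 = {0}
L1 = {1,2,3}  total {0,1,2,3}
L2 = {4,5}  total {0,1,2,3,4,5}
Reach set: {0,1,2,3,4,5}
Path to 5: tau·a

Answer: REACHABLE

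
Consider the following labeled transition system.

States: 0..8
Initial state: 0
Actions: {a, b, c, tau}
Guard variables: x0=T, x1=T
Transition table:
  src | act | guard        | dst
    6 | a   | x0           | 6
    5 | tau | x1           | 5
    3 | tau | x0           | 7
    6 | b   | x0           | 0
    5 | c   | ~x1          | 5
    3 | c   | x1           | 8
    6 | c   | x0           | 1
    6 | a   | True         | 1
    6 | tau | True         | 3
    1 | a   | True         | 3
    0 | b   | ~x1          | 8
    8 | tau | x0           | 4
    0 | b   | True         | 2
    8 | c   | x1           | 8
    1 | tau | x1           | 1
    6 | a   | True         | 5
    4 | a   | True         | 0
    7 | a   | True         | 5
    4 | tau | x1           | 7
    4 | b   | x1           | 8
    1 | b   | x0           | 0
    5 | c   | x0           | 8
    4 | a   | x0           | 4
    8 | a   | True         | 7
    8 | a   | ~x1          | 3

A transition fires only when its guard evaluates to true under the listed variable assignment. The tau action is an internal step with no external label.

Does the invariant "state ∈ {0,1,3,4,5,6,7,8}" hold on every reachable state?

Allowed set {0,1,3,4,5,6,7,8}
Reachable = {0,2}
  0: ok
  2: VIOLATES
counterexample path to 2: b

Answer: INVARIANT VIOLATED at state 2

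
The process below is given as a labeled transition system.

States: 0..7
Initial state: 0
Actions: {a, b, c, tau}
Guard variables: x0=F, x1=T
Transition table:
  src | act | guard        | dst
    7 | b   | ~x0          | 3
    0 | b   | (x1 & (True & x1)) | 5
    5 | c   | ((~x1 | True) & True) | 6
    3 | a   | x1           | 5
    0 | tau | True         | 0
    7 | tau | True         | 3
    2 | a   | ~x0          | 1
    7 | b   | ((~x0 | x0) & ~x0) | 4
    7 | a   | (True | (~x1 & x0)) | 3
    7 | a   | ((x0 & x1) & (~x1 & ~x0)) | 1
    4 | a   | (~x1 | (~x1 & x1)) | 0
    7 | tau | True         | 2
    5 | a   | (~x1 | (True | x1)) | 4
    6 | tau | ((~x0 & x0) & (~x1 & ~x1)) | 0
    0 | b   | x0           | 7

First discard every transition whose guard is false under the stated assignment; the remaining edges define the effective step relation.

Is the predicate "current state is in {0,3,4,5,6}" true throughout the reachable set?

Safe = {0,3,4,5,6}
Reach set: {0,4,5,6}
  0: ✓
  4: ✓
  5: ✓
  6: ✓

Answer: INVARIANT HOLDS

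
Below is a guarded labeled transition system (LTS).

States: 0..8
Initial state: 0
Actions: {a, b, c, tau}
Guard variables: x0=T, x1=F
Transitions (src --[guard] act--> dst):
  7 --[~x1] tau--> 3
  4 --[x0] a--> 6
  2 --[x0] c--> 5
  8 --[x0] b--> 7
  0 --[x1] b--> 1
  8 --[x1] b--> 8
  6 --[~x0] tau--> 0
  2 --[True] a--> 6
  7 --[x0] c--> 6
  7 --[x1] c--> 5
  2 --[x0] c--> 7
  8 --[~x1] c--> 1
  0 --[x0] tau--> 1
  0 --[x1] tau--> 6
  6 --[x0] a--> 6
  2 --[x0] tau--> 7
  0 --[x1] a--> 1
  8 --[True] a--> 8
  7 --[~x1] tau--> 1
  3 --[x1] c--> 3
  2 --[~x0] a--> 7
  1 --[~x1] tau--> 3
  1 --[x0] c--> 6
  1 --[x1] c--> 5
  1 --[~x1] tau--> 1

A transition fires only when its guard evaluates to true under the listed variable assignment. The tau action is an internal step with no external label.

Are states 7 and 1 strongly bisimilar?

Answer: BISIMILAR

Analysis:
Refine partition for ~:
  round 0: {{0,1,2,3,4,5,6,7,8}}
  round 1: {{0},{1,7},{2},{3,5},{4,6},{8}}
Fixed point at round 2; 6 class(es).
7∈{1,7}, 1∈{1,7}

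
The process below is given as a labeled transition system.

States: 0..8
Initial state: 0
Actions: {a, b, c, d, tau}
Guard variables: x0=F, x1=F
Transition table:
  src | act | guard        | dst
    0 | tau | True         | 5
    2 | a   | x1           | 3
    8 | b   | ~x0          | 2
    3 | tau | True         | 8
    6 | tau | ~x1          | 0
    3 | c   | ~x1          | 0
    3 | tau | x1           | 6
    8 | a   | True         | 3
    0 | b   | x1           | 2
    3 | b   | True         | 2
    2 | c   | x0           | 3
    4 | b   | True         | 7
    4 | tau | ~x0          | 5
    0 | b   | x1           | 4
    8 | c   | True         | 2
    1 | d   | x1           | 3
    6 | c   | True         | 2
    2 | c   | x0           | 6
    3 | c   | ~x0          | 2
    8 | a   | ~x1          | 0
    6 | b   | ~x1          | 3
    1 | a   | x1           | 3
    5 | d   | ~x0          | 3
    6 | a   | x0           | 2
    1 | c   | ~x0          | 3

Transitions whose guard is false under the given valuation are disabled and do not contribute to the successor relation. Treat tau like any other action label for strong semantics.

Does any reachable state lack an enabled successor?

Answer: DEADLOCK at state 2

Analysis:
Reachable = {0,2,3,5,8}
  0: tau→5  [1 out]
  2: ∅  [no exit]
  3: b→2  c→0  c→2  tau→8  [4 out]
  5: d→3  [1 out]
  8: a→0  a→3  b→2  c→2  [4 out]
trace reaching 2: tau·d·c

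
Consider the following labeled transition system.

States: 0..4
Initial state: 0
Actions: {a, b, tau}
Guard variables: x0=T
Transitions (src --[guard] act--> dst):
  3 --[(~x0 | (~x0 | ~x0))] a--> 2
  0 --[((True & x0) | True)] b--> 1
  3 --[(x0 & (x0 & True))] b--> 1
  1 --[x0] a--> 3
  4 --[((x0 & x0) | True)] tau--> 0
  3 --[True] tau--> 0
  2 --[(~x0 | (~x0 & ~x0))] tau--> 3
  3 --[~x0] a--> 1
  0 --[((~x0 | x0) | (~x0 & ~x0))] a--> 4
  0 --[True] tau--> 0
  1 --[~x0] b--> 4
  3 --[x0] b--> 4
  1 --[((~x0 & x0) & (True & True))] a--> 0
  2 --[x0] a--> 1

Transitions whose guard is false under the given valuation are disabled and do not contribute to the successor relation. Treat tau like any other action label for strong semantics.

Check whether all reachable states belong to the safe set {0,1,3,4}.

Answer: INVARIANT HOLDS

Trace:
Safe = {0,1,3,4}
Reachable = {0,1,3,4}
  0: ✓
  1: ✓
  3: ✓
  4: ✓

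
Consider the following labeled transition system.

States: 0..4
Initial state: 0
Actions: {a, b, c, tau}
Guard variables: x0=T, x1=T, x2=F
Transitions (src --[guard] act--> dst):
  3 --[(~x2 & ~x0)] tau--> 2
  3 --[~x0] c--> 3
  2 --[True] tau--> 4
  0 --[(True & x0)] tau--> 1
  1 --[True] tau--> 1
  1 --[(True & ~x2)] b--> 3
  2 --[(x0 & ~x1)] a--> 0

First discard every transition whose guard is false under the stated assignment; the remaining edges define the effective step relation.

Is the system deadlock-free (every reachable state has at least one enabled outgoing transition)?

Reach set: {0,1,3}
  0: tau→1  [1 out]
  1: b→3  tau→1  [2 out]
  3: ∅  [deadlock]
Path to 3: tau·b

Answer: DEADLOCK at state 3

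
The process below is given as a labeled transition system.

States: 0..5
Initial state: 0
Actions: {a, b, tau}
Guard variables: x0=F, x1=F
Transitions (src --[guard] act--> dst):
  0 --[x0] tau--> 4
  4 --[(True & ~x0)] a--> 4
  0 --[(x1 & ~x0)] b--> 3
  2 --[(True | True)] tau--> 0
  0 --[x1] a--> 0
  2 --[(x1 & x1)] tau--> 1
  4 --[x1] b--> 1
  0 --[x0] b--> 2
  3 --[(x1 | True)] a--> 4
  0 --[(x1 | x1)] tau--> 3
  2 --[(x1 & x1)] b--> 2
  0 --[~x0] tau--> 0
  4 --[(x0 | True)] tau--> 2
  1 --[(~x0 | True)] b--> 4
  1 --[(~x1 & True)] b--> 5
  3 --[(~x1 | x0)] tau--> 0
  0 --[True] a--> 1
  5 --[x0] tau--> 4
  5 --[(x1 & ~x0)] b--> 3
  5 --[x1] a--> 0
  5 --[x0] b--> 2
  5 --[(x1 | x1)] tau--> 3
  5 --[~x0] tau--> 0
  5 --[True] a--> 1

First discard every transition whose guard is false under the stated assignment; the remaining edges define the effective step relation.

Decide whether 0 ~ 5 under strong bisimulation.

Refine partition for ~:
  P[0] = {{0,1,2,3,4,5}}
  P[1] = {{0,3,4,5},{1},{2}}
  P[2] = {{0,5},{1},{2},{3},{4}}
Fixed point at round 3; 5 class(es).
[0]={0,5}  [5]={0,5}

Answer: BISIMILAR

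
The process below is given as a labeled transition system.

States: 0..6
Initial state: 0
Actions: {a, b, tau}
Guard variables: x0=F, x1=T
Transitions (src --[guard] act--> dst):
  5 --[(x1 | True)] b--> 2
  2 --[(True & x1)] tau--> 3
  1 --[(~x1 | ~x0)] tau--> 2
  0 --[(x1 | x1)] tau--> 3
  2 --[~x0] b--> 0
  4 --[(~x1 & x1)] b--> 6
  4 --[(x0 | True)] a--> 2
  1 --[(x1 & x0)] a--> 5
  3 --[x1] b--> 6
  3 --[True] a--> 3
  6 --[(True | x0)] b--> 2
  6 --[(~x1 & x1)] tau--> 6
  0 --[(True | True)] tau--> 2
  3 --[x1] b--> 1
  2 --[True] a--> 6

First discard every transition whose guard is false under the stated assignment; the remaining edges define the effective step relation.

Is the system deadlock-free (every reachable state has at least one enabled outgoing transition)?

Reachable = {0,1,2,3,6}
  0: tau→2  tau→3  [2 out]
  1: tau→2  [1 out]
  2: a→6  b→0  tau→3  [3 out]
  3: a→3  b→1  b→6  [3 out]
  6: b→2  [1 out]

Answer: DEADLOCK-FREE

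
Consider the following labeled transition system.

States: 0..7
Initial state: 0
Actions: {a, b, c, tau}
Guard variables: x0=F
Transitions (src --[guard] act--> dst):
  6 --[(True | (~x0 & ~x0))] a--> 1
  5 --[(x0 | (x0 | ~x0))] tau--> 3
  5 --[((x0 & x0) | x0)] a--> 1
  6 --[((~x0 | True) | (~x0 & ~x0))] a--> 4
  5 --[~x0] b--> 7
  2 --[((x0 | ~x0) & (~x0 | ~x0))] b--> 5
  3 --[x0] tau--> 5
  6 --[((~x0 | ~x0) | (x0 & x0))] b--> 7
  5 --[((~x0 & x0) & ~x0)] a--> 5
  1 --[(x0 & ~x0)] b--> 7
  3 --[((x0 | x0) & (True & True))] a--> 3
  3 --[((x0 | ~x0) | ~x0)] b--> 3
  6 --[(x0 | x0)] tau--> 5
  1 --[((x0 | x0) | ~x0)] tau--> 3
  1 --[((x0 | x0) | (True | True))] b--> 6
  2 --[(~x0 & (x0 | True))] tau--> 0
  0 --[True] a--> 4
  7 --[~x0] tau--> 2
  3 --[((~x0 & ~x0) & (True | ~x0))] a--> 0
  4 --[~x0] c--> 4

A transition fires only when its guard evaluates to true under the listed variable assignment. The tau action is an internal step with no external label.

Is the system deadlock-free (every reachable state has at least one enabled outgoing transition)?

Answer: DEADLOCK-FREE

Analysis:
Reach set: {0,4}
  0: a→4  [1 out]
  4: c→4  [1 out]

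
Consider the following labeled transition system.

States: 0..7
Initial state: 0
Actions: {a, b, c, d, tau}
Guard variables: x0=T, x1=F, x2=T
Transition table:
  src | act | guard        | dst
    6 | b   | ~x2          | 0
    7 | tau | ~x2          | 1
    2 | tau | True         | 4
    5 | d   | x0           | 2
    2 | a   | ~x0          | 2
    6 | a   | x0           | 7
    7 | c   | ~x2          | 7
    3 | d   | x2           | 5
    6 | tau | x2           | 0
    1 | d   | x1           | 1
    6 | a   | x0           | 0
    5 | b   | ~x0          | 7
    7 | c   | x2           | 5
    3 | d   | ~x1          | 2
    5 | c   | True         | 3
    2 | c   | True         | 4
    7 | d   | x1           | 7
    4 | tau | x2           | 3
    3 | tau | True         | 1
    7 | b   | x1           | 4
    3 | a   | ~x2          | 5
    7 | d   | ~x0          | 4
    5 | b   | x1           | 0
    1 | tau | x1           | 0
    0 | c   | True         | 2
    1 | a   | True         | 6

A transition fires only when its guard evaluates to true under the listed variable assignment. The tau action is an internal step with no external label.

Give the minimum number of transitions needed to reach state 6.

Answer: 5

Analysis:
Breadth-first toward 6:
  depth 0: {0}
  depth 1: {2}
  depth 2: {4}
  depth 3: {3}
  depth 4: {1,5}
  depth 5: {6}
6 enters at depth 5; path c·c·tau·tau·a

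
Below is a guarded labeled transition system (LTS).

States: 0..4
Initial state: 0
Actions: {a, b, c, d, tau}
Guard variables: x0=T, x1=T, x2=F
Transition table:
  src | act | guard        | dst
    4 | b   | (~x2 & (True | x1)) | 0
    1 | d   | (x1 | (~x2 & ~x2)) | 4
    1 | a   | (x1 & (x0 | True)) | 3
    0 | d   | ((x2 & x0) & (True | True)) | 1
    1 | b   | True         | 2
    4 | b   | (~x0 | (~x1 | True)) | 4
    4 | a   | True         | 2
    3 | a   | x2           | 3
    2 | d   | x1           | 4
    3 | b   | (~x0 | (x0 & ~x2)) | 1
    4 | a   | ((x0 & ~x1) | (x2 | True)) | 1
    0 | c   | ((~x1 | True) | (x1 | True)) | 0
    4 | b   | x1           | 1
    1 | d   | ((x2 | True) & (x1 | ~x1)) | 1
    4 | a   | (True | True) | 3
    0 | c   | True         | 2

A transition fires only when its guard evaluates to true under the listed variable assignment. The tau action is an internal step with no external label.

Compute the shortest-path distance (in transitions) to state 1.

Breadth-first toward 1:
  Layer 0: {0}
  Layer 1: {2}
  Layer 2: {4}
  Layer 3: {1,3}
depth(1)=3, e.g. c·d·a

Answer: 3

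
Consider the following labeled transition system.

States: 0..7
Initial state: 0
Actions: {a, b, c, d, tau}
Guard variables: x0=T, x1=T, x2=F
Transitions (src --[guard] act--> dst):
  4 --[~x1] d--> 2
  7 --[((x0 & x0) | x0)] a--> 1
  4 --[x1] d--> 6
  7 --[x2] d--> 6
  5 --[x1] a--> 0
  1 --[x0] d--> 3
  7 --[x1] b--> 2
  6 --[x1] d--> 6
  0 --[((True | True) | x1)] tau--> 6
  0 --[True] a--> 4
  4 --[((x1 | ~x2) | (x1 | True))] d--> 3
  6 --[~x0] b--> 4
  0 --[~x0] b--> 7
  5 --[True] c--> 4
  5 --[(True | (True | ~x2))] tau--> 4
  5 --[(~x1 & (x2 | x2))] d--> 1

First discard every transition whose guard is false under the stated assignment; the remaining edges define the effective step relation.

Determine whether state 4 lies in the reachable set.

Answer: REACHABLE

Trace:
Guard filter leaves 11 enabled edge(s).
L0 = {0}
L1 = {4,6}  now seen {0,4,6}
L2 = {3}  now seen {0,3,4,6}
Reachable = {0,3,4,6}
trace reaching 4: a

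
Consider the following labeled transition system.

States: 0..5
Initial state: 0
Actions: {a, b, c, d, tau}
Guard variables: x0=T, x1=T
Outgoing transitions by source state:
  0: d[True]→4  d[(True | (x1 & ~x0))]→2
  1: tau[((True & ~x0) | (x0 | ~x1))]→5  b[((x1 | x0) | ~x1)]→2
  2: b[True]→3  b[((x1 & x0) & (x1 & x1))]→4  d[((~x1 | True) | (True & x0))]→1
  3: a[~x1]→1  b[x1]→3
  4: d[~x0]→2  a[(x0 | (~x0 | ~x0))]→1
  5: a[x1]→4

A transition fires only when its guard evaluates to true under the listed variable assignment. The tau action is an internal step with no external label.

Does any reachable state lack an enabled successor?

R = {0,1,2,3,4,5}
  0: d→2  d→4  [deg 2]
  1: b→2  tau→5  [deg 2]
  2: b→3  b→4  d→1  [deg 3]
  3: b→3  [deg 1]
  4: a→1  [deg 1]
  5: a→4  [deg 1]

Answer: DEADLOCK-FREE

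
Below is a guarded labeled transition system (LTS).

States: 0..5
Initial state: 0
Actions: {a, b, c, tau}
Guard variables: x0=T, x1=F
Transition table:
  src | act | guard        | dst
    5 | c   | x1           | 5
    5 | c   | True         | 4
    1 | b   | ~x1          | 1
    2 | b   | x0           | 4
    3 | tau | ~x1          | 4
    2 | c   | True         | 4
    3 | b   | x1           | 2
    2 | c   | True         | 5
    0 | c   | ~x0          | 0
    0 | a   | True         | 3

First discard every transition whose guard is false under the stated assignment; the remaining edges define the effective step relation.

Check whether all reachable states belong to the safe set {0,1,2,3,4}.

Answer: INVARIANT HOLDS

Trace:
Inv-set: {0,1,2,3,4}
Reach set: {0,3,4}
  0: safe
  3: safe
  4: safe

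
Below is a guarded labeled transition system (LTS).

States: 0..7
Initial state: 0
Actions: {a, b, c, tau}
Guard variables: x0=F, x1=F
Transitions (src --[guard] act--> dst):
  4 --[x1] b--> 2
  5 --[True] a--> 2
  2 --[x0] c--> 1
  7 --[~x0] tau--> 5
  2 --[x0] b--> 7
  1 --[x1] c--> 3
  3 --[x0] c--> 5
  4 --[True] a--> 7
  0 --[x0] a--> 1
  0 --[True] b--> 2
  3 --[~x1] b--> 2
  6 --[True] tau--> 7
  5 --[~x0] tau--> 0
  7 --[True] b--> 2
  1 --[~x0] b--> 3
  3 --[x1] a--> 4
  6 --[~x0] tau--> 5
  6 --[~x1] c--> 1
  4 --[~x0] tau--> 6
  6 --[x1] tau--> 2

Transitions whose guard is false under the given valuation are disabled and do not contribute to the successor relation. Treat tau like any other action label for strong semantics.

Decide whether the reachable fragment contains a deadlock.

R = {0,2}
  0: b→2  [1 exit(s)]
  2: ∅  [no exit]
trace reaching 2: b

Answer: DEADLOCK at state 2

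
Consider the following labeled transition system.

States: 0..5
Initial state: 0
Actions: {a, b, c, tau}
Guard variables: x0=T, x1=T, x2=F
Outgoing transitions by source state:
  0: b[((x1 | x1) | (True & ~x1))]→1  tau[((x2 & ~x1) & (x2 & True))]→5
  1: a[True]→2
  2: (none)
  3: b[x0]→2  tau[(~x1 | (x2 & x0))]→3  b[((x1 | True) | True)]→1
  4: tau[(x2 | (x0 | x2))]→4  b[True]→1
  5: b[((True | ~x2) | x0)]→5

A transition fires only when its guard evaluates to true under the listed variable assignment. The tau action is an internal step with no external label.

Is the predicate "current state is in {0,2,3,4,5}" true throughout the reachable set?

Answer: INVARIANT VIOLATED at state 1

Working:
Allowed set {0,2,3,4,5}
Reachable = {0,1,2}
  0: safe
  1: ✗ unsafe
  2: safe
witness against invariant: b → 1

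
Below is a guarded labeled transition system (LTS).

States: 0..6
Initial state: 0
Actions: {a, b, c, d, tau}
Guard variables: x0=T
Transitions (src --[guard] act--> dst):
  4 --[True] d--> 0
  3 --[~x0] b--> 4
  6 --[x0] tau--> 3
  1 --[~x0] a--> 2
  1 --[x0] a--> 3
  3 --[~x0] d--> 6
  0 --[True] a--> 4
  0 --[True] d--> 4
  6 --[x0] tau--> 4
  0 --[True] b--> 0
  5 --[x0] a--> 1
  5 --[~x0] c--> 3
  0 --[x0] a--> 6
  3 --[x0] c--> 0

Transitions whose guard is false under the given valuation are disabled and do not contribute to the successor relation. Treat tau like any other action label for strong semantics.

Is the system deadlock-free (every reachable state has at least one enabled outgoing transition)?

Reach set: {0,3,4,6}
  0: a→4  a→6  b→0  d→4  [4 exit(s)]
  3: c→0  [1 exit(s)]
  4: d→0  [1 exit(s)]
  6: tau→3  tau→4  [2 exit(s)]

Answer: DEADLOCK-FREE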